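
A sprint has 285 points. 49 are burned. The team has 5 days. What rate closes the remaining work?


Formula: Required rate = Remaining points / Days left
Remaining = 285 - 49 = 236 points
Required rate = 236 / 5 = 47.2 points/day

47.2 points/day


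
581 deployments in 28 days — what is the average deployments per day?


Formula: deployments per day = releases / days
= 581 / 28
= 20.75 deploys/day
(equivalently, 145.25 deploys/week)

20.75 deploys/day


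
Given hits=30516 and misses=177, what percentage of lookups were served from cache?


Formula: hit rate = hits / (hits + misses) * 100
hit rate = 30516 / (30516 + 177) * 100
hit rate = 30516 / 30693 * 100
hit rate = 99.42%

99.42%


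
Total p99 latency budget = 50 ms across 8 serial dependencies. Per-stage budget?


Formula: per_stage = total_budget / stages
per_stage = 50 / 8
per_stage = 6.25 ms

6.25 ms


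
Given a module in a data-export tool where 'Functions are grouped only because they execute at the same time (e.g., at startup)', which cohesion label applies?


Reasoning: Related by timing only
Type: Temporal cohesion

Temporal cohesion


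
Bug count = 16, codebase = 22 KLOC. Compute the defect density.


Defect density = defects / KLOC
Defect density = 16 / 22
Defect density = 0.727 defects/KLOC

0.727 defects/KLOC


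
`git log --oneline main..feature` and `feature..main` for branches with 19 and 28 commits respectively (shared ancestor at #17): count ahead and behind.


Common ancestor: commit #17
feature commits after divergence: 19 - 17 = 2
main commits after divergence: 28 - 17 = 11
feature is 2 commits ahead of main
main is 11 commits ahead of feature

feature ahead: 2, main ahead: 11


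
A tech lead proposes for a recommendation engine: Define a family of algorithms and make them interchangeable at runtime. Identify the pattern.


This matches the Strategy pattern

Strategy


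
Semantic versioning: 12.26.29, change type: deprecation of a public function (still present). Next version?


Current: 12.26.29
Change category: 'deprecation of a public function (still present)' → minor bump
SemVer rule: minor bump → increment MINOR, reset PATCH to 0 (MAJOR unchanged)
New: 12.27.0

12.27.0


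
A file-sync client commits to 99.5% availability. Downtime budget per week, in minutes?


Formula: allowed downtime = period * (100 - SLA) / 100
Period (week) = 10080 minutes
Unavailability fraction = (100 - 99.5) / 100
Allowed downtime = 10080 * (100 - 99.5) / 100
Allowed downtime = 50.4 minutes

50.4 minutes


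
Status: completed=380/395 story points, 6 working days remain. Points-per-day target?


Formula: Required rate = Remaining points / Days left
Remaining = 395 - 380 = 15 points
Required rate = 15 / 6 = 2.5 points/day

2.5 points/day


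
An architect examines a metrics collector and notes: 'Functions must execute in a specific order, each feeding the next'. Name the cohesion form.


Reasoning: Output of one is input to next
Type: Sequential cohesion

Sequential cohesion


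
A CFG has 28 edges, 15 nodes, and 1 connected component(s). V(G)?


Formula: V(G) = E - N + 2P
V(G) = 28 - 15 + 2*1
V(G) = 13 + 2
V(G) = 15

15


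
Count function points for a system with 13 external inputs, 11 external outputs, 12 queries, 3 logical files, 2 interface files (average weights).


UFP = EI*4 + EO*5 + EQ*4 + ILF*10 + EIF*7
UFP = 13*4 + 11*5 + 12*4 + 3*10 + 2*7
UFP = 52 + 55 + 48 + 30 + 14
UFP = 199

199


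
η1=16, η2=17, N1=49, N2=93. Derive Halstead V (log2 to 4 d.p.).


Formula: V = N * log2(η), where N = N1 + N2 and η = η1 + η2
η = 16 + 17 = 33
N = 49 + 93 = 142
log2(33) ≈ 5.0444
V = 142 * 5.0444 = 716.30

716.30


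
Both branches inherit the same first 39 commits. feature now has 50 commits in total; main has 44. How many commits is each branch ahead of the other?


Common ancestor: commit #39
feature commits after divergence: 50 - 39 = 11
main commits after divergence: 44 - 39 = 5
feature is 11 commits ahead of main
main is 5 commits ahead of feature

feature ahead: 11, main ahead: 5


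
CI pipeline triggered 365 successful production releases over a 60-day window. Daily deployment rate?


Formula: deployments per day = releases / days
= 365 / 60
= 6.083 deploys/day
(equivalently, 42.58 deploys/week)

6.083 deploys/day


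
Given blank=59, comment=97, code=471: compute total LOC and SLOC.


Total LOC = blank + comment + code
Total LOC = 59 + 97 + 471 = 627
SLOC (source only) = code = 471

Total LOC: 627, SLOC: 471


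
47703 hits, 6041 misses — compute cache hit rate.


Formula: hit rate = hits / (hits + misses) * 100
hit rate = 47703 / (47703 + 6041) * 100
hit rate = 47703 / 53744 * 100
hit rate = 88.76%

88.76%


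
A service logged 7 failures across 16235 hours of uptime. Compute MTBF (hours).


Formula: MTBF = Total operating time / Number of failures
MTBF = 16235 / 7
MTBF = 2319.29 hours

2319.29 hours


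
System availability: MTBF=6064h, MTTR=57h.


Availability = MTBF / (MTBF + MTTR)
Availability = 6064 / (6064 + 57)
Availability = 6064 / 6121
Availability = 99.0688%

99.0688%


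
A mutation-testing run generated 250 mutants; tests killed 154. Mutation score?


Mutation score = killed / total * 100
Mutation score = 154 / 250 * 100
Mutation score = 61.6%

61.6%


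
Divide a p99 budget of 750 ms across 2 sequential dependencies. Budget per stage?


Formula: per_stage = total_budget / stages
per_stage = 750 / 2
per_stage = 375.0 ms

375.0 ms


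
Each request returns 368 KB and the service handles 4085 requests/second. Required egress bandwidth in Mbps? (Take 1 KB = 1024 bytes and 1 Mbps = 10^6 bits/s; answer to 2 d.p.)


Formula: Mbps = payload_bytes * RPS * 8 / 1e6
Payload per request = 368 KB = 368 * 1024 = 376832 bytes
Total bytes/sec = 376832 * 4085 = 1539358720
Total bits/sec = 1539358720 * 8 = 12314869760
Mbps = 12314869760 / 1e6 = 12314.87

12314.87 Mbps


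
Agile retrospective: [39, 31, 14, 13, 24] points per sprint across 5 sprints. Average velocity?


Formula: Avg velocity = Total points / Number of sprints
Points: [39, 31, 14, 13, 24]
Sum = 39 + 31 + 14 + 13 + 24 = 121
Avg velocity = 121 / 5 = 24.2 points/sprint

24.2 points/sprint


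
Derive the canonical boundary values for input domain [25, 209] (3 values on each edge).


Range: [25, 209]
Boundaries: just below min, min, min+1, max-1, max, just above max
Values: [24, 25, 26, 208, 209, 210]

[24, 25, 26, 208, 209, 210]


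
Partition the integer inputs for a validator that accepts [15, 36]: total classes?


Valid range: [15, 36]
Class 1: x < 15 — invalid
Class 2: 15 ≤ x ≤ 36 — valid
Class 3: x > 36 — invalid
Total equivalence classes: 3

3 equivalence classes


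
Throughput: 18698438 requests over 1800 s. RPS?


Formula: throughput = requests / seconds
throughput = 18698438 / 1800
throughput = 10388.02 requests/second

10388.02 requests/second


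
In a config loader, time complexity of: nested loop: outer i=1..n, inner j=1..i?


Reasoning: triangle: n(n+1)/2 ~ n^2/2
Complexity: O(n^2)

O(n^2)


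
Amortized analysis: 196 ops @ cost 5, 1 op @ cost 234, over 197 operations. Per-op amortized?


Formula: Amortized cost = Total cost / Operations
Total cost = (196 * 5) + (1 * 234)
Total cost = 980 + 234 = 1214
Amortized = 1214 / 197 = 6.1624

6.1624


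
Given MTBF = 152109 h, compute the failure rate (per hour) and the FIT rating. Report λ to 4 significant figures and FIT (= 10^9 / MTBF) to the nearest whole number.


Formula: λ = 1 / MTBF; FIT = λ × 1e9 = 1e9 / MTBF
λ = 1 / 152109 ≈ 6.574e-06 failures/hour
FIT = 1e9 / 152109 ≈ 6574 failures per 1e9 hours (nearest whole number)

λ = 6.574e-06 /h, FIT = 6574


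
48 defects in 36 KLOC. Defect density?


Defect density = defects / KLOC
Defect density = 48 / 36
Defect density = 1.333 defects/KLOC

1.333 defects/KLOC


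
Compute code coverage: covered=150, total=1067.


Coverage = covered / total * 100
Coverage = 150 / 1067 * 100
Coverage = 14.06%

14.06%


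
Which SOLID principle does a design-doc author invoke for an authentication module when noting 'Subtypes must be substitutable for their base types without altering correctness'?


This describes the Liskov Substitution Principle (LSP)

Liskov Substitution Principle (LSP)


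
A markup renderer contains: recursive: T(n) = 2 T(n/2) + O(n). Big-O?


Reasoning: master theorem case 2 (merge-sort recurrence)
Complexity: O(n log n)

O(n log n)


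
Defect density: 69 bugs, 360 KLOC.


Defect density = defects / KLOC
Defect density = 69 / 360
Defect density = 0.192 defects/KLOC

0.192 defects/KLOC


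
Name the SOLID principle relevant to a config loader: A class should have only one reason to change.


This describes the Single Responsibility Principle (SRP)

Single Responsibility Principle (SRP)


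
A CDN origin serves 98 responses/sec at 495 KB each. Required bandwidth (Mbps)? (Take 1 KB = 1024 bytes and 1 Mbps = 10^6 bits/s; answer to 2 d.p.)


Formula: Mbps = payload_bytes * RPS * 8 / 1e6
Payload per request = 495 KB = 495 * 1024 = 506880 bytes
Total bytes/sec = 506880 * 98 = 49674240
Total bits/sec = 49674240 * 8 = 397393920
Mbps = 397393920 / 1e6 = 397.39

397.39 Mbps


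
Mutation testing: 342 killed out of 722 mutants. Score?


Mutation score = killed / total * 100
Mutation score = 342 / 722 * 100
Mutation score = 47.37%

47.37%


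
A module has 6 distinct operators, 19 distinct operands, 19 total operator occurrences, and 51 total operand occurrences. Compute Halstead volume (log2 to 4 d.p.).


Formula: V = N * log2(η), where N = N1 + N2 and η = η1 + η2
η = 6 + 19 = 25
N = 19 + 51 = 70
log2(25) ≈ 4.6439
V = 70 * 4.6439 = 325.07

325.07


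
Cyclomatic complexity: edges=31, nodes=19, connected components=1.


Formula: V(G) = E - N + 2P
V(G) = 31 - 19 + 2*1
V(G) = 12 + 2
V(G) = 14

14


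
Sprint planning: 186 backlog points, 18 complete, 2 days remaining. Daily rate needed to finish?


Formula: Required rate = Remaining points / Days left
Remaining = 186 - 18 = 168 points
Required rate = 168 / 2 = 84.0 points/day

84.0 points/day


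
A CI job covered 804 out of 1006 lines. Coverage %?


Coverage = covered / total * 100
Coverage = 804 / 1006 * 100
Coverage = 79.92%

79.92%


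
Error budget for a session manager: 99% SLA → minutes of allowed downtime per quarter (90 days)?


Formula: allowed downtime = period * (100 - SLA) / 100
Period (quarter (90 days)) = 129600 minutes
Unavailability fraction = (100 - 99.0) / 100
Allowed downtime = 129600 * (100 - 99.0) / 100
Allowed downtime = 1296.0 minutes

1296.0 minutes


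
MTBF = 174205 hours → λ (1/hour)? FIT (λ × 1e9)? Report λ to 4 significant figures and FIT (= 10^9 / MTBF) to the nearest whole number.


Formula: λ = 1 / MTBF; FIT = λ × 1e9 = 1e9 / MTBF
λ = 1 / 174205 ≈ 5.740e-06 failures/hour
FIT = 1e9 / 174205 ≈ 5740 failures per 1e9 hours (nearest whole number)

λ = 5.740e-06 /h, FIT = 5740


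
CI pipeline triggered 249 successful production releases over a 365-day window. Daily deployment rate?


Formula: deployments per day = releases / days
= 249 / 365
= 0.682 deploys/day
(equivalently, 4.78 deploys/week)

0.682 deploys/day


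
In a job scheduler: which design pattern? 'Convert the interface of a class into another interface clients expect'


This matches the Adapter pattern

Adapter


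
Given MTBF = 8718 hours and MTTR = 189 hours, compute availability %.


Availability = MTBF / (MTBF + MTTR)
Availability = 8718 / (8718 + 189)
Availability = 8718 / 8907
Availability = 97.8781%

97.8781%


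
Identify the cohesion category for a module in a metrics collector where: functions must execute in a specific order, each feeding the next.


Reasoning: Output of one is input to next
Type: Sequential cohesion

Sequential cohesion


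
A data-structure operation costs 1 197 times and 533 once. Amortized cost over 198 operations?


Formula: Amortized cost = Total cost / Operations
Total cost = (197 * 1) + (1 * 533)
Total cost = 197 + 533 = 730
Amortized = 730 / 198 = 3.6869

3.6869


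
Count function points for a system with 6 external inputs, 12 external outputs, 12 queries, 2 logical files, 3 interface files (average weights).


UFP = EI*4 + EO*5 + EQ*4 + ILF*10 + EIF*7
UFP = 6*4 + 12*5 + 12*4 + 2*10 + 3*7
UFP = 24 + 60 + 48 + 20 + 21
UFP = 173

173


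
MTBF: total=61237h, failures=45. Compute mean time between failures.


Formula: MTBF = Total operating time / Number of failures
MTBF = 61237 / 45
MTBF = 1360.82 hours

1360.82 hours


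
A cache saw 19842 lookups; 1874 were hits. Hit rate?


Formula: hit rate = hits / (hits + misses) * 100
hit rate = 1874 / (1874 + 17968) * 100
hit rate = 1874 / 19842 * 100
hit rate = 9.44%

9.44%


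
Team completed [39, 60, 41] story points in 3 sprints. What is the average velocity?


Formula: Avg velocity = Total points / Number of sprints
Points: [39, 60, 41]
Sum = 39 + 60 + 41 = 140
Avg velocity = 140 / 3 = 46.67 points/sprint

46.67 points/sprint


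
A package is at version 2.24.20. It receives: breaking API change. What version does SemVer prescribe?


Current: 2.24.20
Change category: 'breaking API change' → major bump
SemVer rule: major bump → increment MAJOR, reset MINOR and PATCH to 0
New: 3.0.0

3.0.0


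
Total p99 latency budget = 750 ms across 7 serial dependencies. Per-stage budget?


Formula: per_stage = total_budget / stages
per_stage = 750 / 7
per_stage = 107.14 ms

107.14 ms


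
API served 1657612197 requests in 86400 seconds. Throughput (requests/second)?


Formula: throughput = requests / seconds
throughput = 1657612197 / 86400
throughput = 19185.33 requests/second

19185.33 requests/second


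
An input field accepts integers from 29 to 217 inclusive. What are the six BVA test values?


Range: [29, 217]
Boundaries: just below min, min, min+1, max-1, max, just above max
Values: [28, 29, 30, 216, 217, 218]

[28, 29, 30, 216, 217, 218]


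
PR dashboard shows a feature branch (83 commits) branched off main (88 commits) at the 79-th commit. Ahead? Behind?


Common ancestor: commit #79
feature commits after divergence: 83 - 79 = 4
main commits after divergence: 88 - 79 = 9
feature is 4 commits ahead of main
main is 9 commits ahead of feature

feature ahead: 4, main ahead: 9


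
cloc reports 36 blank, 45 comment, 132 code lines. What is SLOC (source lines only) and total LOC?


Total LOC = blank + comment + code
Total LOC = 36 + 45 + 132 = 213
SLOC (source only) = code = 132

Total LOC: 213, SLOC: 132


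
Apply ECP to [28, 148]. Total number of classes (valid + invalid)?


Valid range: [28, 148]
Class 1: x < 28 — invalid
Class 2: 28 ≤ x ≤ 148 — valid
Class 3: x > 148 — invalid
Total equivalence classes: 3

3 equivalence classes


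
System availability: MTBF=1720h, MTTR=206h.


Availability = MTBF / (MTBF + MTTR)
Availability = 1720 / (1720 + 206)
Availability = 1720 / 1926
Availability = 89.3043%

89.3043%


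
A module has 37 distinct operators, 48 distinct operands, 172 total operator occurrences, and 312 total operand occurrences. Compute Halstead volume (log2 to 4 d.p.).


Formula: V = N * log2(η), where N = N1 + N2 and η = η1 + η2
η = 37 + 48 = 85
N = 172 + 312 = 484
log2(85) ≈ 6.4094
V = 484 * 6.4094 = 3102.15

3102.15


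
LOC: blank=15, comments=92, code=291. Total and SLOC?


Total LOC = blank + comment + code
Total LOC = 15 + 92 + 291 = 398
SLOC (source only) = code = 291

Total LOC: 398, SLOC: 291


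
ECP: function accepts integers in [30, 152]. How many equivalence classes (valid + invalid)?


Valid range: [30, 152]
Class 1: x < 30 — invalid
Class 2: 30 ≤ x ≤ 152 — valid
Class 3: x > 152 — invalid
Total equivalence classes: 3

3 equivalence classes


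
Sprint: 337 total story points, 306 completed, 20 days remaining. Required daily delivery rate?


Formula: Required rate = Remaining points / Days left
Remaining = 337 - 306 = 31 points
Required rate = 31 / 20 = 1.55 points/day

1.55 points/day


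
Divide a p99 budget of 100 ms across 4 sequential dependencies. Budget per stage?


Formula: per_stage = total_budget / stages
per_stage = 100 / 4
per_stage = 25.0 ms

25.0 ms


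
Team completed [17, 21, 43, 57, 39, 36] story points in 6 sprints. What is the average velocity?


Formula: Avg velocity = Total points / Number of sprints
Points: [17, 21, 43, 57, 39, 36]
Sum = 17 + 21 + 43 + 57 + 39 + 36 = 213
Avg velocity = 213 / 6 = 35.5 points/sprint

35.5 points/sprint


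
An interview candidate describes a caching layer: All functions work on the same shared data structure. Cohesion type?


Reasoning: Functions share data
Type: Communicational cohesion

Communicational cohesion


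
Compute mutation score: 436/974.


Mutation score = killed / total * 100
Mutation score = 436 / 974 * 100
Mutation score = 44.76%

44.76%


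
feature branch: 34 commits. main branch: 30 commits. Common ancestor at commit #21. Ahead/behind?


Common ancestor: commit #21
feature commits after divergence: 34 - 21 = 13
main commits after divergence: 30 - 21 = 9
feature is 13 commits ahead of main
main is 9 commits ahead of feature

feature ahead: 13, main ahead: 9


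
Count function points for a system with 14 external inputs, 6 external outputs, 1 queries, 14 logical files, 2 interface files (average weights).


UFP = EI*4 + EO*5 + EQ*4 + ILF*10 + EIF*7
UFP = 14*4 + 6*5 + 1*4 + 14*10 + 2*7
UFP = 56 + 30 + 4 + 140 + 14
UFP = 244

244


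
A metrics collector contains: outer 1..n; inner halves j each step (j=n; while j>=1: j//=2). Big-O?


Reasoning: n times log n
Complexity: O(n log n)

O(n log n)


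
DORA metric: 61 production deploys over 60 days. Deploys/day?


Formula: deployments per day = releases / days
= 61 / 60
= 1.017 deploys/day
(equivalently, 7.12 deploys/week)

1.017 deploys/day


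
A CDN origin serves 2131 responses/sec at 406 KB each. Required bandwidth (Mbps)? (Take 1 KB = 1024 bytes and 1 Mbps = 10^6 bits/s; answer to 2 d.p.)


Formula: Mbps = payload_bytes * RPS * 8 / 1e6
Payload per request = 406 KB = 406 * 1024 = 415744 bytes
Total bytes/sec = 415744 * 2131 = 885950464
Total bits/sec = 885950464 * 8 = 7087603712
Mbps = 7087603712 / 1e6 = 7087.6

7087.6 Mbps


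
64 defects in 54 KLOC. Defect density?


Defect density = defects / KLOC
Defect density = 64 / 54
Defect density = 1.185 defects/KLOC

1.185 defects/KLOC


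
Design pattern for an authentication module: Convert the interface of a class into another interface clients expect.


This matches the Adapter pattern

Adapter


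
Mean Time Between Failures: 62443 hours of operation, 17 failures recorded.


Formula: MTBF = Total operating time / Number of failures
MTBF = 62443 / 17
MTBF = 3673.12 hours

3673.12 hours


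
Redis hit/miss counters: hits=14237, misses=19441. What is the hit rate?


Formula: hit rate = hits / (hits + misses) * 100
hit rate = 14237 / (14237 + 19441) * 100
hit rate = 14237 / 33678 * 100
hit rate = 42.27%

42.27%


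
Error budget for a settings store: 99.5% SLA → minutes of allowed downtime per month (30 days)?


Formula: allowed downtime = period * (100 - SLA) / 100
Period (month (30 days)) = 43200 minutes
Unavailability fraction = (100 - 99.5) / 100
Allowed downtime = 43200 * (100 - 99.5) / 100
Allowed downtime = 216.0 minutes

216.0 minutes


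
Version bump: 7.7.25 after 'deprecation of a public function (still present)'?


Current: 7.7.25
Change category: 'deprecation of a public function (still present)' → minor bump
SemVer rule: minor bump → increment MINOR, reset PATCH to 0 (MAJOR unchanged)
New: 7.8.0

7.8.0


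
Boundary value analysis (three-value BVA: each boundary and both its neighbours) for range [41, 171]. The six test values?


Range: [41, 171]
Boundaries: just below min, min, min+1, max-1, max, just above max
Values: [40, 41, 42, 170, 171, 172]

[40, 41, 42, 170, 171, 172]


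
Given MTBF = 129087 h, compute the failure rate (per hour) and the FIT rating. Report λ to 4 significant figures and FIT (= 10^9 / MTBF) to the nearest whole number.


Formula: λ = 1 / MTBF; FIT = λ × 1e9 = 1e9 / MTBF
λ = 1 / 129087 ≈ 7.747e-06 failures/hour
FIT = 1e9 / 129087 ≈ 7747 failures per 1e9 hours (nearest whole number)

λ = 7.747e-06 /h, FIT = 7747


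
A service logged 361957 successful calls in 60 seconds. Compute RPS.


Formula: throughput = requests / seconds
throughput = 361957 / 60
throughput = 6032.62 requests/second

6032.62 requests/second


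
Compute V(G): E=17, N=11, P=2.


Formula: V(G) = E - N + 2P
V(G) = 17 - 11 + 2*2
V(G) = 6 + 4
V(G) = 10

10


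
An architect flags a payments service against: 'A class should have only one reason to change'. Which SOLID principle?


This describes the Single Responsibility Principle (SRP)

Single Responsibility Principle (SRP)


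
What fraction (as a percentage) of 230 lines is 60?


Coverage = covered / total * 100
Coverage = 60 / 230 * 100
Coverage = 26.09%

26.09%


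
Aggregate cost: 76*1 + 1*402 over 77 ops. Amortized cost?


Formula: Amortized cost = Total cost / Operations
Total cost = (76 * 1) + (1 * 402)
Total cost = 76 + 402 = 478
Amortized = 478 / 77 = 6.2078

6.2078


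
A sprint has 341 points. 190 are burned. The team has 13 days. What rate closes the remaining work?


Formula: Required rate = Remaining points / Days left
Remaining = 341 - 190 = 151 points
Required rate = 151 / 13 = 11.62 points/day

11.62 points/day


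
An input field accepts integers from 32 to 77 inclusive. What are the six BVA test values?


Range: [32, 77]
Boundaries: just below min, min, min+1, max-1, max, just above max
Values: [31, 32, 33, 76, 77, 78]

[31, 32, 33, 76, 77, 78]


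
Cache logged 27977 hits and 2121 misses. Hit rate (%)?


Formula: hit rate = hits / (hits + misses) * 100
hit rate = 27977 / (27977 + 2121) * 100
hit rate = 27977 / 30098 * 100
hit rate = 92.95%

92.95%


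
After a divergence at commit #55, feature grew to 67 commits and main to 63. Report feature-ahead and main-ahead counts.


Common ancestor: commit #55
feature commits after divergence: 67 - 55 = 12
main commits after divergence: 63 - 55 = 8
feature is 12 commits ahead of main
main is 8 commits ahead of feature

feature ahead: 12, main ahead: 8


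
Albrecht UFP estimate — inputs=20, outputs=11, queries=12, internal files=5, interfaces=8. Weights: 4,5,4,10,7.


UFP = EI*4 + EO*5 + EQ*4 + ILF*10 + EIF*7
UFP = 20*4 + 11*5 + 12*4 + 5*10 + 8*7
UFP = 80 + 55 + 48 + 50 + 56
UFP = 289

289


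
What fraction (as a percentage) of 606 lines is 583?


Coverage = covered / total * 100
Coverage = 583 / 606 * 100
Coverage = 96.2%

96.2%


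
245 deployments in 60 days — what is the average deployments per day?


Formula: deployments per day = releases / days
= 245 / 60
= 4.083 deploys/day
(equivalently, 28.58 deploys/week)

4.083 deploys/day


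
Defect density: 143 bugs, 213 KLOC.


Defect density = defects / KLOC
Defect density = 143 / 213
Defect density = 0.671 defects/KLOC

0.671 defects/KLOC


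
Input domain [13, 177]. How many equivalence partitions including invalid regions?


Valid range: [13, 177]
Class 1: x < 13 — invalid
Class 2: 13 ≤ x ≤ 177 — valid
Class 3: x > 177 — invalid
Total equivalence classes: 3

3 equivalence classes


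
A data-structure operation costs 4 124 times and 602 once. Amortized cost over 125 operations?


Formula: Amortized cost = Total cost / Operations
Total cost = (124 * 4) + (1 * 602)
Total cost = 496 + 602 = 1098
Amortized = 1098 / 125 = 8.784

8.784


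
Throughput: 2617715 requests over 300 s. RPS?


Formula: throughput = requests / seconds
throughput = 2617715 / 300
throughput = 8725.72 requests/second

8725.72 requests/second


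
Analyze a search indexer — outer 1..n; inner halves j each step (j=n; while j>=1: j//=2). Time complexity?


Reasoning: n times log n
Complexity: O(n log n)

O(n log n)


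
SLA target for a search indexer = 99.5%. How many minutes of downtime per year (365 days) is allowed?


Formula: allowed downtime = period * (100 - SLA) / 100
Period (year (365 days)) = 525600 minutes
Unavailability fraction = (100 - 99.5) / 100
Allowed downtime = 525600 * (100 - 99.5) / 100
Allowed downtime = 2628.0 minutes

2628.0 minutes


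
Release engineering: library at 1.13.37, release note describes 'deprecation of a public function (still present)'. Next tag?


Current: 1.13.37
Change category: 'deprecation of a public function (still present)' → minor bump
SemVer rule: minor bump → increment MINOR, reset PATCH to 0 (MAJOR unchanged)
New: 1.14.0

1.14.0


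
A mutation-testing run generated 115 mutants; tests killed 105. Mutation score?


Mutation score = killed / total * 100
Mutation score = 105 / 115 * 100
Mutation score = 91.3%

91.3%


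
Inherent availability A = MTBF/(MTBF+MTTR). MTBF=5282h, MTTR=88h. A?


Availability = MTBF / (MTBF + MTTR)
Availability = 5282 / (5282 + 88)
Availability = 5282 / 5370
Availability = 98.3613%

98.3613%


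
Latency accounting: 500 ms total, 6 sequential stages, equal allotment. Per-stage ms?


Formula: per_stage = total_budget / stages
per_stage = 500 / 6
per_stage = 83.33 ms

83.33 ms


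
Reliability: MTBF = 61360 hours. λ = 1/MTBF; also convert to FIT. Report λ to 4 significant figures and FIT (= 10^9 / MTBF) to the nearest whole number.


Formula: λ = 1 / MTBF; FIT = λ × 1e9 = 1e9 / MTBF
λ = 1 / 61360 ≈ 1.630e-05 failures/hour
FIT = 1e9 / 61360 ≈ 16297 failures per 1e9 hours (nearest whole number)

λ = 1.630e-05 /h, FIT = 16297


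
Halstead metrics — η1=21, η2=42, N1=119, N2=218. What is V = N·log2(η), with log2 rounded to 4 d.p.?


Formula: V = N * log2(η), where N = N1 + N2 and η = η1 + η2
η = 21 + 42 = 63
N = 119 + 218 = 337
log2(63) ≈ 5.9773
V = 337 * 5.9773 = 2014.35

2014.35


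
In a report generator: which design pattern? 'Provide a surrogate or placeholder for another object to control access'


This matches the Proxy pattern

Proxy


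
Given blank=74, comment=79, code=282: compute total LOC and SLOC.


Total LOC = blank + comment + code
Total LOC = 74 + 79 + 282 = 435
SLOC (source only) = code = 282

Total LOC: 435, SLOC: 282


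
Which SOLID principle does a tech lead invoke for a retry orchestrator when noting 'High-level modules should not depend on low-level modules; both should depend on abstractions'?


This describes the Dependency Inversion Principle (DIP)

Dependency Inversion Principle (DIP)


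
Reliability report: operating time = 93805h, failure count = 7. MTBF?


Formula: MTBF = Total operating time / Number of failures
MTBF = 93805 / 7
MTBF = 13400.71 hours

13400.71 hours


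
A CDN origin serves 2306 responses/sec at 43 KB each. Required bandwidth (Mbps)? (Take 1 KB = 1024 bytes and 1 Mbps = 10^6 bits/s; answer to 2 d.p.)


Formula: Mbps = payload_bytes * RPS * 8 / 1e6
Payload per request = 43 KB = 43 * 1024 = 44032 bytes
Total bytes/sec = 44032 * 2306 = 101537792
Total bits/sec = 101537792 * 8 = 812302336
Mbps = 812302336 / 1e6 = 812.3

812.3 Mbps


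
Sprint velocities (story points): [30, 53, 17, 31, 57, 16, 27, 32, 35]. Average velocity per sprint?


Formula: Avg velocity = Total points / Number of sprints
Points: [30, 53, 17, 31, 57, 16, 27, 32, 35]
Sum = 30 + 53 + 17 + 31 + 57 + 16 + 27 + 32 + 35 = 298
Avg velocity = 298 / 9 = 33.11 points/sprint

33.11 points/sprint


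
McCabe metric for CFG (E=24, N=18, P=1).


Formula: V(G) = E - N + 2P
V(G) = 24 - 18 + 2*1
V(G) = 6 + 2
V(G) = 8

8


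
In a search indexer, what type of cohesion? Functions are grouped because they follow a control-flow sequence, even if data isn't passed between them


Reasoning: Grouped by order of execution within a routine, not by data flow
Type: Procedural cohesion

Procedural cohesion


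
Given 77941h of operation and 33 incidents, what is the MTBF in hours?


Formula: MTBF = Total operating time / Number of failures
MTBF = 77941 / 33
MTBF = 2361.85 hours

2361.85 hours


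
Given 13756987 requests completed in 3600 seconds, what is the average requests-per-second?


Formula: throughput = requests / seconds
throughput = 13756987 / 3600
throughput = 3821.39 requests/second

3821.39 requests/second


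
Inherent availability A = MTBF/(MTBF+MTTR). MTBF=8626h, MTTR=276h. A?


Availability = MTBF / (MTBF + MTTR)
Availability = 8626 / (8626 + 276)
Availability = 8626 / 8902
Availability = 96.8996%

96.8996%


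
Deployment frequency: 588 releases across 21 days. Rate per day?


Formula: deployments per day = releases / days
= 588 / 21
= 28.0 deploys/day
(equivalently, 196.0 deploys/week)

28.0 deploys/day


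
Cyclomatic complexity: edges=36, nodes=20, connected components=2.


Formula: V(G) = E - N + 2P
V(G) = 36 - 20 + 2*2
V(G) = 16 + 4
V(G) = 20

20


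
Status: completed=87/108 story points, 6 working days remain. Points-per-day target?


Formula: Required rate = Remaining points / Days left
Remaining = 108 - 87 = 21 points
Required rate = 21 / 6 = 3.5 points/day

3.5 points/day


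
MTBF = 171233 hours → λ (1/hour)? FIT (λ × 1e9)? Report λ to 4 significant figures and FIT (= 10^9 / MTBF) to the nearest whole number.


Formula: λ = 1 / MTBF; FIT = λ × 1e9 = 1e9 / MTBF
λ = 1 / 171233 ≈ 5.840e-06 failures/hour
FIT = 1e9 / 171233 ≈ 5840 failures per 1e9 hours (nearest whole number)

λ = 5.840e-06 /h, FIT = 5840


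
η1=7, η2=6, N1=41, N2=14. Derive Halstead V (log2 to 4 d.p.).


Formula: V = N * log2(η), where N = N1 + N2 and η = η1 + η2
η = 7 + 6 = 13
N = 41 + 14 = 55
log2(13) ≈ 3.7004
V = 55 * 3.7004 = 203.52

203.52


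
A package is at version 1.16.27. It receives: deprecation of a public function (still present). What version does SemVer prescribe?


Current: 1.16.27
Change category: 'deprecation of a public function (still present)' → minor bump
SemVer rule: minor bump → increment MINOR, reset PATCH to 0 (MAJOR unchanged)
New: 1.17.0

1.17.0


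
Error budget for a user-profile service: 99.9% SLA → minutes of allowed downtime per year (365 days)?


Formula: allowed downtime = period * (100 - SLA) / 100
Period (year (365 days)) = 525600 minutes
Unavailability fraction = (100 - 99.9) / 100
Allowed downtime = 525600 * (100 - 99.9) / 100
Allowed downtime = 525.6 minutes

525.6 minutes


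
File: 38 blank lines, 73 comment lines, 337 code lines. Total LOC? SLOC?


Total LOC = blank + comment + code
Total LOC = 38 + 73 + 337 = 448
SLOC (source only) = code = 337

Total LOC: 448, SLOC: 337


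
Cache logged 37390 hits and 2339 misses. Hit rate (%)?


Formula: hit rate = hits / (hits + misses) * 100
hit rate = 37390 / (37390 + 2339) * 100
hit rate = 37390 / 39729 * 100
hit rate = 94.11%

94.11%


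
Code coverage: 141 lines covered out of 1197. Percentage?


Coverage = covered / total * 100
Coverage = 141 / 1197 * 100
Coverage = 11.78%

11.78%


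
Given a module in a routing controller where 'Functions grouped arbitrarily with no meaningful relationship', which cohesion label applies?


Reasoning: Worst: random grouping
Type: Coincidental cohesion

Coincidental cohesion


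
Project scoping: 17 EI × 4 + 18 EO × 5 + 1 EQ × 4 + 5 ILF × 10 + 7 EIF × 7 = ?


UFP = EI*4 + EO*5 + EQ*4 + ILF*10 + EIF*7
UFP = 17*4 + 18*5 + 1*4 + 5*10 + 7*7
UFP = 68 + 90 + 4 + 50 + 49
UFP = 261

261


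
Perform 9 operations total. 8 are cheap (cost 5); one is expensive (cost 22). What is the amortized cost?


Formula: Amortized cost = Total cost / Operations
Total cost = (8 * 5) + (1 * 22)
Total cost = 40 + 22 = 62
Amortized = 62 / 9 = 6.8889

6.8889


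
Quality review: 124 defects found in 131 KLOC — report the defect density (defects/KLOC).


Defect density = defects / KLOC
Defect density = 124 / 131
Defect density = 0.947 defects/KLOC

0.947 defects/KLOC


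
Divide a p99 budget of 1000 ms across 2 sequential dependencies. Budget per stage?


Formula: per_stage = total_budget / stages
per_stage = 1000 / 2
per_stage = 500.0 ms

500.0 ms


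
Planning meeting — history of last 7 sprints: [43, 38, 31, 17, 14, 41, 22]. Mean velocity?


Formula: Avg velocity = Total points / Number of sprints
Points: [43, 38, 31, 17, 14, 41, 22]
Sum = 43 + 38 + 31 + 17 + 14 + 41 + 22 = 206
Avg velocity = 206 / 7 = 29.43 points/sprint

29.43 points/sprint


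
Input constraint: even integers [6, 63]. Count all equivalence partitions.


Constraint: even integers in [6, 63]
Class 1: x < 6 — out-of-range invalid
Class 2: x in [6,63] but odd — wrong type invalid
Class 3: x in [6,63] and even — valid
Class 4: x > 63 — out-of-range invalid
Total equivalence classes: 4

4 equivalence classes


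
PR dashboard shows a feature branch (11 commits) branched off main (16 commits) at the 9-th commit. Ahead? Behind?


Common ancestor: commit #9
feature commits after divergence: 11 - 9 = 2
main commits after divergence: 16 - 9 = 7
feature is 2 commits ahead of main
main is 7 commits ahead of feature

feature ahead: 2, main ahead: 7


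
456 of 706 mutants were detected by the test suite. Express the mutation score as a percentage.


Mutation score = killed / total * 100
Mutation score = 456 / 706 * 100
Mutation score = 64.59%

64.59%


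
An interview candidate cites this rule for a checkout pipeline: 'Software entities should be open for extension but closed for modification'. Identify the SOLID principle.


This describes the Open/Closed Principle (OCP)

Open/Closed Principle (OCP)


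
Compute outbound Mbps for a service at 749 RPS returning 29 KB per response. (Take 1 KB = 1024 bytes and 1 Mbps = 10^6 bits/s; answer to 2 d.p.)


Formula: Mbps = payload_bytes * RPS * 8 / 1e6
Payload per request = 29 KB = 29 * 1024 = 29696 bytes
Total bytes/sec = 29696 * 749 = 22242304
Total bits/sec = 22242304 * 8 = 177938432
Mbps = 177938432 / 1e6 = 177.94

177.94 Mbps


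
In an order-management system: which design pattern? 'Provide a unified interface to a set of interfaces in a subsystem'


This matches the Facade pattern

Facade


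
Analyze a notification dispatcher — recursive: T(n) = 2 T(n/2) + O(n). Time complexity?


Reasoning: master theorem case 2 (merge-sort recurrence)
Complexity: O(n log n)

O(n log n)


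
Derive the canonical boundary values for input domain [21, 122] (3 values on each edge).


Range: [21, 122]
Boundaries: just below min, min, min+1, max-1, max, just above max
Values: [20, 21, 22, 121, 122, 123]

[20, 21, 22, 121, 122, 123]


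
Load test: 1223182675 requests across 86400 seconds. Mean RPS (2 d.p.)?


Formula: throughput = requests / seconds
throughput = 1223182675 / 86400
throughput = 14157.21 requests/second

14157.21 requests/second


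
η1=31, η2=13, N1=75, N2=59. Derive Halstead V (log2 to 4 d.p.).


Formula: V = N * log2(η), where N = N1 + N2 and η = η1 + η2
η = 31 + 13 = 44
N = 75 + 59 = 134
log2(44) ≈ 5.4594
V = 134 * 5.4594 = 731.56

731.56


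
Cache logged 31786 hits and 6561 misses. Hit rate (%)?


Formula: hit rate = hits / (hits + misses) * 100
hit rate = 31786 / (31786 + 6561) * 100
hit rate = 31786 / 38347 * 100
hit rate = 82.89%

82.89%


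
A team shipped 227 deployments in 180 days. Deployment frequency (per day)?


Formula: deployments per day = releases / days
= 227 / 180
= 1.261 deploys/day
(equivalently, 8.83 deploys/week)

1.261 deploys/day


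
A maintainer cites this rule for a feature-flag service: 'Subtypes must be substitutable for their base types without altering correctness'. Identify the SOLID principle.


This describes the Liskov Substitution Principle (LSP)

Liskov Substitution Principle (LSP)


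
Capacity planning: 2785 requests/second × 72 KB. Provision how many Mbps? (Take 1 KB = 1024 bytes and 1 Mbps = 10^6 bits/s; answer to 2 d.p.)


Formula: Mbps = payload_bytes * RPS * 8 / 1e6
Payload per request = 72 KB = 72 * 1024 = 73728 bytes
Total bytes/sec = 73728 * 2785 = 205332480
Total bits/sec = 205332480 * 8 = 1642659840
Mbps = 1642659840 / 1e6 = 1642.66

1642.66 Mbps


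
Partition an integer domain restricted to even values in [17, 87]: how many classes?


Constraint: even integers in [17, 87]
Class 1: x < 17 — out-of-range invalid
Class 2: x in [17,87] but odd — wrong type invalid
Class 3: x in [17,87] and even — valid
Class 4: x > 87 — out-of-range invalid
Total equivalence classes: 4

4 equivalence classes


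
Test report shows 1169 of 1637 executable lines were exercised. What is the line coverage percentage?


Coverage = covered / total * 100
Coverage = 1169 / 1637 * 100
Coverage = 71.41%

71.41%


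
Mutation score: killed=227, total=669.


Mutation score = killed / total * 100
Mutation score = 227 / 669 * 100
Mutation score = 33.93%

33.93%


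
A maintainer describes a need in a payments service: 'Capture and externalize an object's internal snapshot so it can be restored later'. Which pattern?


This matches the Memento pattern

Memento


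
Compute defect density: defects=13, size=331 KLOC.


Defect density = defects / KLOC
Defect density = 13 / 331
Defect density = 0.039 defects/KLOC

0.039 defects/KLOC


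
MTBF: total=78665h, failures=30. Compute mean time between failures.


Formula: MTBF = Total operating time / Number of failures
MTBF = 78665 / 30
MTBF = 2622.17 hours

2622.17 hours


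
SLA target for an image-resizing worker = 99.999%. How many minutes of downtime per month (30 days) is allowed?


Formula: allowed downtime = period * (100 - SLA) / 100
Period (month (30 days)) = 43200 minutes
Unavailability fraction = (100 - 99.999) / 100
Allowed downtime = 43200 * (100 - 99.999) / 100
Allowed downtime = 0.432 minutes

0.432 minutes


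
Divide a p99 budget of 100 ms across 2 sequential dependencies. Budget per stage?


Formula: per_stage = total_budget / stages
per_stage = 100 / 2
per_stage = 50.0 ms

50.0 ms


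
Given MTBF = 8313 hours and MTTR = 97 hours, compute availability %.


Availability = MTBF / (MTBF + MTTR)
Availability = 8313 / (8313 + 97)
Availability = 8313 / 8410
Availability = 98.8466%

98.8466%


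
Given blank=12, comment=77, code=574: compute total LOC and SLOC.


Total LOC = blank + comment + code
Total LOC = 12 + 77 + 574 = 663
SLOC (source only) = code = 574

Total LOC: 663, SLOC: 574


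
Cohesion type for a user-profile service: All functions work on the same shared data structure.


Reasoning: Functions share data
Type: Communicational cohesion

Communicational cohesion


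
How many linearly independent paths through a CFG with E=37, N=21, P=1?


Formula: V(G) = E - N + 2P
V(G) = 37 - 21 + 2*1
V(G) = 16 + 2
V(G) = 18

18


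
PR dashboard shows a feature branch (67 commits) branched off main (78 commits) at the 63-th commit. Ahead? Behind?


Common ancestor: commit #63
feature commits after divergence: 67 - 63 = 4
main commits after divergence: 78 - 63 = 15
feature is 4 commits ahead of main
main is 15 commits ahead of feature

feature ahead: 4, main ahead: 15


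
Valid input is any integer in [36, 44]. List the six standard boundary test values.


Range: [36, 44]
Boundaries: just below min, min, min+1, max-1, max, just above max
Values: [35, 36, 37, 43, 44, 45]

[35, 36, 37, 43, 44, 45]


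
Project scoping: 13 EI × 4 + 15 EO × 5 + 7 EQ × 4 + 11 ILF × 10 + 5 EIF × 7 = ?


UFP = EI*4 + EO*5 + EQ*4 + ILF*10 + EIF*7
UFP = 13*4 + 15*5 + 7*4 + 11*10 + 5*7
UFP = 52 + 75 + 28 + 110 + 35
UFP = 300

300
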